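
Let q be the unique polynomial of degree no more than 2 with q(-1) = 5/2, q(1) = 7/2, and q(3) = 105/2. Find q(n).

q(n) = 6n^2 + (1/2)n - 3

Write q(n) = an^2 + bn + c. Substituting each data point gives a linear system:
  a - b + c = 5/2
  a + b + c = 7/2
  9a + 3b + c = 105/2
Solving the system yields a = 6, b = 1/2, c = -3.
So q(n) = 6n^2 + (1/2)n - 3.
Check: q(3) = 105/2. ✓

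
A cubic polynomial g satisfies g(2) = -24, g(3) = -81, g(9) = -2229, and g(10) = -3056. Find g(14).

-8364

Using the Lagrange interpolation formula with nodes 2, 3, 9, 10:
  L_0(u) = (u - 3)(u - 9)(u - 10) / -56
  L_1(u) = (u - 2)(u - 9)(u - 10) / 42
  L_2(u) = (u - 2)(u - 3)(u - 10) / -42
  L_3(u) = (u - 2)(u - 3)(u - 9) / 56
Then g(u) = -24·L_0(u) - 81·L_1(u) - 2229·L_2(u) - 3056·L_3(u).
Expanding and collecting terms gives g(u) = -3u^3 - u^2 + 5u - 6.
Evaluating at u = 14: g(14) = -8364.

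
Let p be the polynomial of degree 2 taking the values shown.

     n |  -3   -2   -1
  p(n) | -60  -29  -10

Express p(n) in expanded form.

Using the Lagrange interpolation formula with nodes -3, -2, -1:
  L_0(n) = (n + 2)(n + 1) / 2
  L_1(n) = (n + 3)(n + 1) / -1
  L_2(n) = (n + 3)(n + 2) / 2
Then p(n) = -60·L_0(n) - 29·L_1(n) - 10·L_2(n).
Expanding and collecting terms gives p(n) = -6n^2 + n - 3.
Check: p(-2) = -29. ✓

p(n) = -6n^2 + n - 3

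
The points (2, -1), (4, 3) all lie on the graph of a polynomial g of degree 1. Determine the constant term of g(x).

-5

Write g(x) = ax + b. Substituting each data point gives a linear system:
  2a + b = -1
  4a + b = 3
Solving the system yields a = 2, b = -5.
So g(x) = 2x - 5.
The constant term is -5.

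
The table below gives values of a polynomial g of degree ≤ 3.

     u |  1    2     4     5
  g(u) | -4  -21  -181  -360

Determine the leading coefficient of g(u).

-3

Write g(u) = au^3 + bu^2 + cu + d. Substituting each data point gives a linear system:
  a + b + c + d = -4
  8a + 4b + 2c + d = -21
  64a + 16b + 4c + d = -181
  125a + 25b + 5c + d = -360
Solving the system yields a = -3, b = 0, c = 4, d = -5.
So g(u) = -3u^3 + 4u - 5.
The leading coefficient is -3.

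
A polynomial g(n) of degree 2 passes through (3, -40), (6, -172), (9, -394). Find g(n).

Write g(n) = an^2 + bn + c. Substituting each data point gives a linear system:
  9a + 3b + c = -40
  36a + 6b + c = -172
  81a + 9b + c = -394
Solving the system yields a = -5, b = 1, c = 2.
So g(n) = -5n^2 + n + 2.
Check: g(6) = -172. ✓

g(n) = -5n^2 + n + 2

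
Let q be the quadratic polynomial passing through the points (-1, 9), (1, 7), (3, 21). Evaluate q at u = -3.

27

Write q(u) = au^2 + bu + c. Substituting each data point gives a linear system:
  a - b + c = 9
  a + b + c = 7
  9a + 3b + c = 21
Solving the system yields a = 2, b = -1, c = 6.
So q(u) = 2u² - u + 6.
Then q(-3) = 27.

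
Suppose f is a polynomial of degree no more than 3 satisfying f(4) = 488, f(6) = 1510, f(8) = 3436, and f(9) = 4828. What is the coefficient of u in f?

5

Write f(u) = au^3 + bu^2 + cu + d. Substituting each data point gives a linear system:
  64a + 16b + 4c + d = 488
  216a + 36b + 6c + d = 1510
  512a + 64b + 8c + d = 3436
  729a + 81b + 9c + d = 4828
Solving the system yields a = 6, b = 5, c = 5, d = 4.
So f(u) = 6u^3 + 5u^2 + 5u + 4.
The coefficient of u is 5.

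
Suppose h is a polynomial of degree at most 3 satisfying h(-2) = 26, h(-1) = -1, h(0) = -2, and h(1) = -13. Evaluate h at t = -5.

623

Forward differences of the values at t = -2, -1, 0, 1:
  h  : 26  -1  -2  -13
  Δ  : -27  -1  -11
  Δ^2: 26  -10
  Δ^3: -36
The third differences are constant, confirming degree 3.
Interpolating (Newton forward form) and evaluating at t = -5 gives h(-5) = 623.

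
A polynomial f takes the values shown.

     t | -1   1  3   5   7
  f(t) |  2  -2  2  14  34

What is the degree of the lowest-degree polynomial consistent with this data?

Forward differences of the values at t = -1, 1, 3, 5, 7:
  f  : 2  -2  2  14  34
  Δ  : -4  4  12  20
  Δ^2: 8  8  8
  Δ^3: 0  0
  Δ^4: 0
The second differences are constant (8) and nonzero, while all higher differences vanish, so the minimal degree is 2.

2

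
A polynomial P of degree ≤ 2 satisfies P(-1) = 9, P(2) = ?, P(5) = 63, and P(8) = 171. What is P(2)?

On equispaced nodes a degree-2 polynomial has vanishing third forward difference, so
  - P(-1) + 3·P(2) - 3·P(5) + P(8) = 0.
Substituting the known values and solving for P(2):
  3·P(2) = 27
  P(2) = 9.

9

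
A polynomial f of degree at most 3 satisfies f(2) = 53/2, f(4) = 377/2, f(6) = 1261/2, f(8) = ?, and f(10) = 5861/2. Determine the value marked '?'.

2993/2

On equispaced nodes a degree-3 polynomial has vanishing fourth forward difference, so
  f(2) - 4·f(4) + 6·f(6) - 4·f(8) + f(10) = 0.
Substituting the known values and solving for f(8):
  -4·f(8) = -5986
  f(8) = 2993/2.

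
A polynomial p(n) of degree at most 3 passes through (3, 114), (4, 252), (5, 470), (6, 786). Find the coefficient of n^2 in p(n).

Write p(n) = an^3 + bn^2 + cn + d. Substituting each data point gives a linear system:
  27a + 9b + 3c + d = 114
  64a + 16b + 4c + d = 252
  125a + 25b + 5c + d = 470
  216a + 36b + 6c + d = 786
Solving the system yields a = 3, b = 4, c = -1, d = 0.
So p(n) = 3n^3 + 4n^2 - n.
The coefficient of n^2 is 4.

4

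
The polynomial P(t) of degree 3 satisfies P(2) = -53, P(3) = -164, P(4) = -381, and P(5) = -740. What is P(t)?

P(t) = -6t^3 + t^2 - 2t - 5

Write P(t) = at^3 + bt^2 + ct + d. Substituting each data point gives a linear system:
  8a + 4b + 2c + d = -53
  27a + 9b + 3c + d = -164
  64a + 16b + 4c + d = -381
  125a + 25b + 5c + d = -740
Solving the system yields a = -6, b = 1, c = -2, d = -5.
So P(t) = -6t^3 + t^2 - 2t - 5.
Check: P(4) = -381. ✓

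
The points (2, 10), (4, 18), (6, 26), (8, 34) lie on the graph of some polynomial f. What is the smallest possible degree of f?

1

Forward differences of the values at t = 2, 4, 6, 8:
  f  : 10  18  26  34
  Δ  : 8  8  8
  Δ^2: 0  0
  Δ^3: 0
The first differences are constant (8) and nonzero, while all higher differences vanish, so the minimal degree is 1.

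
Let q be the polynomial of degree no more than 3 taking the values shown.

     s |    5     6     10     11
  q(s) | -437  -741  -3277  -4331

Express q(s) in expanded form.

q(s) = -3s^3 - 3s^2 + 2s + 3

Write q(s) = as^3 + bs^2 + cs + d. Substituting each data point gives a linear system:
  125a + 25b + 5c + d = -437
  216a + 36b + 6c + d = -741
  1000a + 100b + 10c + d = -3277
  1331a + 121b + 11c + d = -4331
Solving the system yields a = -3, b = -3, c = 2, d = 3.
So q(s) = -3s^3 - 3s^2 + 2s + 3.
Check: q(5) = -437. ✓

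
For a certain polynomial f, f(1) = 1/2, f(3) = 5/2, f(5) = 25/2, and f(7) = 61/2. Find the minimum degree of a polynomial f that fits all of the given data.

Forward differences of the values at s = 1, 3, 5, 7:
  f  : 1/2  5/2  25/2  61/2
  Δ  : 2  10  18
  Δ^2: 8  8
  Δ^3: 0
The second differences are constant (8) and nonzero, while all higher differences vanish, so the minimal degree is 2.

2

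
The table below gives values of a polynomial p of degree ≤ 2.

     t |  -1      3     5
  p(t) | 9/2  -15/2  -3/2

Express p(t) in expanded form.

p(t) = t^2 - 5t - 3/2

Write p(t) = at^2 + bt + c. Substituting each data point gives a linear system:
  a - b + c = 9/2
  9a + 3b + c = -15/2
  25a + 5b + c = -3/2
Solving the system yields a = 1, b = -5, c = -3/2.
So p(t) = t² - 5t - 3/2.
Check: p(3) = -15/2. ✓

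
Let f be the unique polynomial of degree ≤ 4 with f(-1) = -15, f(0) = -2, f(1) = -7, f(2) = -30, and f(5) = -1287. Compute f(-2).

Using the Lagrange interpolation formula with nodes -1, 0, 1, 2, 5:
  L_0(t) = t(t - 1)(t - 2)(t - 5) / 36
  L_1(t) = (t + 1)(t - 1)(t - 2)(t - 5) / -10
  L_2(t) = (t + 1)t(t - 2)(t - 5) / 8
  L_3(t) = (t + 1)t(t - 1)(t - 5) / -18
  L_4(t) = (t + 1)t(t - 1)(t - 2) / 360
Then f(t) = -15·L_0(t) - 2·L_1(t) - 7·L_2(t) - 30·L_3(t) - 1287·L_4(t).
Expanding and collecting terms gives f(t) = -3t^4 + 6t^3 - 6t^2 - 2t - 2.
Evaluating at t = -2: f(-2) = -118.

-118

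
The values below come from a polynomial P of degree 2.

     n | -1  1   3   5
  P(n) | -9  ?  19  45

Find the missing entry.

1

The 3 known points determine the degree-2 polynomial uniquely.
Write P(n) = an^2 + bn + c. Substituting each data point gives a linear system:
  a - b + c = -9
  9a + 3b + c = 19
  25a + 5b + c = 45
Solving the system yields a = 1, b = 5, c = -5.
So P(n) = n^2 + 5n - 5.
Then P(1) = 1.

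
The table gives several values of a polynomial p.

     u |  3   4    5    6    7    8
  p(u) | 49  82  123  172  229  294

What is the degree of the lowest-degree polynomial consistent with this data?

2

Forward differences of the values at u = 3, 4, 5, 6, 7, 8:
  p  : 49  82  123  172  229  294
  Δ  : 33  41  49  57  65
  Δ^2: 8  8  8  8
  Δ^3: 0  0  0
  Δ^4: 0  0
  Δ^5: 0
The second differences are constant (8) and nonzero, while all higher differences vanish, so the minimal degree is 2.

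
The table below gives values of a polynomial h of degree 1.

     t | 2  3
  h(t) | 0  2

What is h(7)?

Write h(t) = at + b. Substituting each data point gives a linear system:
  2a + b = 0
  3a + b = 2
Solving the system yields a = 2, b = -4.
So h(t) = 2t - 4.
Then h(7) = 10.

10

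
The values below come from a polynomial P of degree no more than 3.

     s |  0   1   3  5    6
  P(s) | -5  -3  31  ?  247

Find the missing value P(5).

145

The 4 known points determine the degree-3 polynomial uniquely.
Write P(s) = as^3 + bs^2 + cs + d. Substituting each data point gives a linear system:
  d = -5
  a + b + c + d = -3
  27a + 9b + 3c + d = 31
  216a + 36b + 6c + d = 247
Solving the system yields a = 1, b = 1, c = 0, d = -5.
So P(s) = s^3 + s^2 - 5.
Then P(5) = 145.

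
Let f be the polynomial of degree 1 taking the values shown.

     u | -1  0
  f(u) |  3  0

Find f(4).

-12

Using the Lagrange interpolation formula with nodes -1, 0:
  L_0(u) = u / -1
  L_1(u) = (u + 1) / 1
Then f(u) = 3·L_0(u) + 0·L_1(u).
Expanding and collecting terms gives f(u) = -3u.
Evaluating at u = 4: f(4) = -12.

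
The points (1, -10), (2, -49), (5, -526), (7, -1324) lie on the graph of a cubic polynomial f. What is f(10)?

-3601

Write f(t) = at^3 + bt^2 + ct + d. Substituting each data point gives a linear system:
  a + b + c + d = -10
  8a + 4b + 2c + d = -49
  125a + 25b + 5c + d = -526
  343a + 49b + 7c + d = -1324
Solving the system yields a = -3, b = -6, c = 0, d = -1.
So f(t) = -3t^3 - 6t^2 - 1.
Then f(10) = -3601.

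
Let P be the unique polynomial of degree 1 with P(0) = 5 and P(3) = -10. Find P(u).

Using the Lagrange interpolation formula with nodes 0, 3:
  L_0(u) = (u - 3) / -3
  L_1(u) = u / 3
Then P(u) = 5·L_0(u) - 10·L_1(u).
Expanding and collecting terms gives P(u) = -5u + 5.
Check: P(3) = -10. ✓

P(u) = -5u + 5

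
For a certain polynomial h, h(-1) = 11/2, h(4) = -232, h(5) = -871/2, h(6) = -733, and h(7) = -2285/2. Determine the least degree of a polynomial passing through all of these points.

Divided differences on the nodes -1, 4, 5, 6, 7:
  order 0: 11/2  -232  -871/2  -733  -2285/2
  order 1: -95/2  -407/2  -595/2  -819/2
  order 2: -26  -47  -56
  order 3: -3  -3
  order 4: 0
The order-3 divided differences are all -3 (nonzero) and every higher order vanishes, so the data lies on a polynomial of degree exactly 3.

3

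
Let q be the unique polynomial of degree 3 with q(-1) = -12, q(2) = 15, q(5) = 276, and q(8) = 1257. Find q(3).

Forward differences of the values at x = -1, 2, 5, 8:
  q  : -12  15  276  1257
  Δ  : 27  261  981
  Δ^2: 234  720
  Δ^3: 486
The third differences are constant, confirming degree 3.
Interpolating (Newton forward form) and evaluating at x = 3 gives q(3) = 52.

52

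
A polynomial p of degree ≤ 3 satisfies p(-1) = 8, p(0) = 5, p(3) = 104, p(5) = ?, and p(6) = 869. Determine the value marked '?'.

500

The 4 known points determine the degree-3 polynomial uniquely.
Write p(u) = au^3 + bu^2 + cu + d. Substituting each data point gives a linear system:
  -a + b - c + d = 8
  d = 5
  27a + 9b + 3c + d = 104
  216a + 36b + 6c + d = 869
Solving the system yields a = 4, b = 1, c = -6, d = 5.
So p(u) = 4u^3 + u^2 - 6u + 5.
Then p(5) = 500.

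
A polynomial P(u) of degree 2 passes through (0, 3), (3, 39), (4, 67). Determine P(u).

Using the Lagrange interpolation formula with nodes 0, 3, 4:
  L_0(u) = (u - 3)(u - 4) / 12
  L_1(u) = u(u - 4) / -3
  L_2(u) = u(u - 3) / 4
Then P(u) = 3·L_0(u) + 39·L_1(u) + 67·L_2(u).
Expanding and collecting terms gives P(u) = 4u^2 + 3.
Check: P(3) = 39. ✓

P(u) = 4u^2 + 3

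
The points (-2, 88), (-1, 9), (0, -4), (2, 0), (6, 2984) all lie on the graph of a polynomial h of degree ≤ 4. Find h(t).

h(t) = 3t^4 - 4t^3 - 6t - 4

Write h(t) = at^4 + bt^3 + ct^2 + dt + e. Substituting each data point gives a linear system:
  16a - 8b + 4c - 2d + e = 88
  a - b + c - d + e = 9
  e = -4
  16a + 8b + 4c + 2d + e = 0
  1296a + 216b + 36c + 6d + e = 2984
Solving the system yields a = 3, b = -4, c = 0, d = -6, e = -4.
So h(t) = 3t^4 - 4t^3 - 6t - 4.
Check: h(2) = 0. ✓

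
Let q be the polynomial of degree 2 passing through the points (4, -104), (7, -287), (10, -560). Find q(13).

Using the Lagrange interpolation formula with nodes 4, 7, 10:
  L_0(s) = (s - 7)(s - 10) / 18
  L_1(s) = (s - 4)(s - 10) / -9
  L_2(s) = (s - 4)(s - 7) / 18
Then q(s) = -104·L_0(s) - 287·L_1(s) - 560·L_2(s).
Expanding and collecting terms gives q(s) = -5s² - 6s.
Evaluating at s = 13: q(13) = -923.

-923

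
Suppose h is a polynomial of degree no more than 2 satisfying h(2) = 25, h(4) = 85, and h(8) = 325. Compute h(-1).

Write h(s) = as^2 + bs + c. Substituting each data point gives a linear system:
  4a + 2b + c = 25
  16a + 4b + c = 85
  64a + 8b + c = 325
Solving the system yields a = 5, b = 0, c = 5.
So h(s) = 5s^2 + 5.
Then h(-1) = 10.

10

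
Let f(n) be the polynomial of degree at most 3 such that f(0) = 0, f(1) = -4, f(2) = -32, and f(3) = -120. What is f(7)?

Using the Lagrange interpolation formula with nodes 0, 1, 2, 3:
  L_0(n) = (n - 1)(n - 2)(n - 3) / -6
  L_1(n) = n(n - 2)(n - 3) / 2
  L_2(n) = n(n - 1)(n - 3) / -2
  L_3(n) = n(n - 1)(n - 2) / 6
Then f(n) = 0·L_0(n) - 4·L_1(n) - 32·L_2(n) - 120·L_3(n).
Expanding and collecting terms gives f(n) = -6n^3 + 6n^2 - 4n.
Evaluating at n = 7: f(7) = -1792.

-1792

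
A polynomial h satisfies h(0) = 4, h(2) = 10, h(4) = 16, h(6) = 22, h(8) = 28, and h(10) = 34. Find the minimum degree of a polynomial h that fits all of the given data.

Forward differences of the values at u = 0, 2, 4, 6, 8, 10:
  h  : 4  10  16  22  28  34
  Δ  : 6  6  6  6  6
  Δ^2: 0  0  0  0
  Δ^3: 0  0  0
  Δ^4: 0  0
  Δ^5: 0
The first differences are constant (6) and nonzero, while all higher differences vanish, so the minimal degree is 1.

1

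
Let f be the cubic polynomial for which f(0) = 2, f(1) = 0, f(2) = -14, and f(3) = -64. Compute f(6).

Write f(u) = au^3 + bu^2 + cu + d. Substituting each data point gives a linear system:
  d = 2
  a + b + c + d = 0
  8a + 4b + 2c + d = -14
  27a + 9b + 3c + d = -64
Solving the system yields a = -4, b = 6, c = -4, d = 2.
So f(u) = -4u³ + 6u² - 4u + 2.
Then f(6) = -670.

-670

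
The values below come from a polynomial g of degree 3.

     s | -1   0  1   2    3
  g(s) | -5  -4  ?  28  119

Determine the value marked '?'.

-3

The 4 known points determine the degree-3 polynomial uniquely.
Write g(s) = as^3 + bs^2 + cs + d. Substituting each data point gives a linear system:
  -a + b - c + d = -5
  d = -4
  8a + 4b + 2c + d = 28
  27a + 9b + 3c + d = 119
Solving the system yields a = 5, b = 0, c = -4, d = -4.
So g(s) = 5s^3 - 4s - 4.
Then g(1) = -3.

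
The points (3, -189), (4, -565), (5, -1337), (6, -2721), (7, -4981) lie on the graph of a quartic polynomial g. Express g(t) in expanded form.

g(t) = -2t^4 - 4t^2 + 2t + 3

Write g(t) = at^4 + bt^3 + ct^2 + dt + e. Substituting each data point gives a linear system:
  81a + 27b + 9c + 3d + e = -189
  256a + 64b + 16c + 4d + e = -565
  625a + 125b + 25c + 5d + e = -1337
  1296a + 216b + 36c + 6d + e = -2721
  2401a + 343b + 49c + 7d + e = -4981
Solving the system yields a = -2, b = 0, c = -4, d = 2, e = 3.
So g(t) = -2t⁴ - 4t² + 2t + 3.
Check: g(4) = -565. ✓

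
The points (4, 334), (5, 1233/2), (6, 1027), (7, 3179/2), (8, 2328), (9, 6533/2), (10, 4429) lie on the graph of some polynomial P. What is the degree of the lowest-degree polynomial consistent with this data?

Forward differences of the values at u = 4, 5, 6, 7, 8, 9, 10:
  P  : 334  1233/2  1027  3179/2  2328  6533/2  4429
  Δ  : 565/2  821/2  1125/2  1477/2  1877/2  2325/2
  Δ^2: 128  152  176  200  224
  Δ^3: 24  24  24  24
  Δ^4: 0  0  0
  Δ^5: 0  0
  Δ^6: 0
The third differences are constant (24) and nonzero, while all higher differences vanish, so the minimal degree is 3.

3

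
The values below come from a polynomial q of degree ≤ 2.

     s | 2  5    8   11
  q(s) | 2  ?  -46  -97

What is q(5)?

On equispaced nodes a degree-2 polynomial has vanishing third forward difference, so
  - q(2) + 3·q(5) - 3·q(8) + q(11) = 0.
Substituting the known values and solving for q(5):
  3·q(5) = -39
  q(5) = -13.

-13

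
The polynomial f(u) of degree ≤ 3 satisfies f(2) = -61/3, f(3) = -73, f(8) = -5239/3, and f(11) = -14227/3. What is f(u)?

f(u) = -4u^3 + 5u^2 - (5/3)u - 5

Write f(u) = au^3 + bu^2 + cu + d. Substituting each data point gives a linear system:
  8a + 4b + 2c + d = -61/3
  27a + 9b + 3c + d = -73
  512a + 64b + 8c + d = -5239/3
  1331a + 121b + 11c + d = -14227/3
Solving the system yields a = -4, b = 5, c = -5/3, d = -5.
So f(u) = -4u^3 + 5u^2 - (5/3)u - 5.
Check: f(3) = -73. ✓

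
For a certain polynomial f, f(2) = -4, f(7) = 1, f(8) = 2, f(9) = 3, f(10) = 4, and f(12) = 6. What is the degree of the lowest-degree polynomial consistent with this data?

1

Divided differences on the nodes 2, 7, 8, 9, 10, 12:
  order 0: -4  1  2  3  4  6
  order 1: 1  1  1  1  1
  order 2: 0  0  0  0
  order 3: 0  0  0
  order 4: 0  0
  order 5: 0
The order-1 divided differences are all 1 (nonzero) and every higher order vanishes, so the data lies on a polynomial of degree exactly 1.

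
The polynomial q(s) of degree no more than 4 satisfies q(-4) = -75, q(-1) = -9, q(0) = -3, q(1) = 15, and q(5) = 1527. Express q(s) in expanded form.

q(s) = s^4 + 6s^3 + 5s^2 + 6s - 3

Write q(s) = as^4 + bs^3 + cs^2 + ds + e. Substituting each data point gives a linear system:
  256a - 64b + 16c - 4d + e = -75
  a - b + c - d + e = -9
  e = -3
  a + b + c + d + e = 15
  625a + 125b + 25c + 5d + e = 1527
Solving the system yields a = 1, b = 6, c = 5, d = 6, e = -3.
So q(s) = s^4 + 6s^3 + 5s^2 + 6s - 3.
Check: q(-4) = -75. ✓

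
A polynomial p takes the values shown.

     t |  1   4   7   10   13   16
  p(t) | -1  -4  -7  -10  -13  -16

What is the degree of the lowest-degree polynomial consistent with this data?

1

Forward differences of the values at t = 1, 4, 7, 10, 13, 16:
  p  : -1  -4  -7  -10  -13  -16
  Δ  : -3  -3  -3  -3  -3
  Δ^2: 0  0  0  0
  Δ^3: 0  0  0
  Δ^4: 0  0
  Δ^5: 0
The first differences are constant (-3) and nonzero, while all higher differences vanish, so the minimal degree is 1.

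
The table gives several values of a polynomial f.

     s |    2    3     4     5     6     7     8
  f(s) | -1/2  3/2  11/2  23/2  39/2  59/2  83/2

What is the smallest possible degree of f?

Forward differences of the values at s = 2, 3, 4, 5, 6, 7, 8:
  f  : -1/2  3/2  11/2  23/2  39/2  59/2  83/2
  Δ  : 2  4  6  8  10  12
  Δ^2: 2  2  2  2  2
  Δ^3: 0  0  0  0
  Δ^4: 0  0  0
  Δ^5: 0  0
  Δ^6: 0
The second differences are constant (2) and nonzero, while all higher differences vanish, so the minimal degree is 2.

2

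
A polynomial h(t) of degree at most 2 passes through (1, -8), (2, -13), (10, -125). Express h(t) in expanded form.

Write h(t) = at^2 + bt + c. Substituting each data point gives a linear system:
  a + b + c = -8
  4a + 2b + c = -13
  100a + 10b + c = -125
Solving the system yields a = -1, b = -2, c = -5.
So h(t) = -t^2 - 2t - 5.
Check: h(10) = -125. ✓

h(t) = -t^2 - 2t - 5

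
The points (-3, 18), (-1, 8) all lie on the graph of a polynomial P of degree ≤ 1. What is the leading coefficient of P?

Write P(x) = ax + b. Substituting each data point gives a linear system:
  -3a + b = 18
  -a + b = 8
Solving the system yields a = -5, b = 3.
So P(x) = -5x + 3.
The leading coefficient is -5.

-5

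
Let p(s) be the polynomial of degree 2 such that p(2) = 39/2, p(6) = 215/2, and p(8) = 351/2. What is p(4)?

Using the Lagrange interpolation formula with nodes 2, 6, 8:
  L_0(s) = (s - 6)(s - 8) / 24
  L_1(s) = (s - 2)(s - 8) / -8
  L_2(s) = (s - 2)(s - 6) / 12
Then p(s) = 39/2·L_0(s) + 215/2·L_1(s) + 351/2·L_2(s).
Expanding and collecting terms gives p(s) = 2s^2 + 6s - 1/2.
Evaluating at s = 4: p(4) = 111/2.

111/2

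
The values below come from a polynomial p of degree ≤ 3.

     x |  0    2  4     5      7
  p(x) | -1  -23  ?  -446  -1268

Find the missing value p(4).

The 4 known points determine the degree-3 polynomial uniquely.
Write p(x) = ax^3 + bx^2 + cx + d. Substituting each data point gives a linear system:
  d = -1
  8a + 4b + 2c + d = -23
  125a + 25b + 5c + d = -446
  343a + 49b + 7c + d = -1268
Solving the system yields a = -4, b = 2, c = 1, d = -1.
So p(x) = -4x^3 + 2x^2 + x - 1.
Then p(4) = -221.

-221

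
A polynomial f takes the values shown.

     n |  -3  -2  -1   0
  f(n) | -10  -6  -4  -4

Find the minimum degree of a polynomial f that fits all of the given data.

2

Forward differences of the values at n = -3, -2, -1, 0:
  f  : -10  -6  -4  -4
  Δ  : 4  2  0
  Δ^2: -2  -2
  Δ^3: 0
The second differences are constant (-2) and nonzero, while all higher differences vanish, so the minimal degree is 2.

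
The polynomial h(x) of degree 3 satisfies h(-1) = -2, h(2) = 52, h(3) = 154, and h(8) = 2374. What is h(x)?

Write h(x) = ax^3 + bx^2 + cx + d. Substituting each data point gives a linear system:
  -a + b - c + d = -2
  8a + 4b + 2c + d = 52
  27a + 9b + 3c + d = 154
  512a + 64b + 8c + d = 2374
Solving the system yields a = 4, b = 5, c = 1, d = -2.
So h(x) = 4x^3 + 5x^2 + x - 2.
Check: h(2) = 52. ✓

h(x) = 4x^3 + 5x^2 + x - 2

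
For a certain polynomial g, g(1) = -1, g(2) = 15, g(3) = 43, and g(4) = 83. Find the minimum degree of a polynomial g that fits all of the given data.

2

Forward differences of the values at x = 1, 2, 3, 4:
  g  : -1  15  43  83
  Δ  : 16  28  40
  Δ^2: 12  12
  Δ^3: 0
The second differences are constant (12) and nonzero, while all higher differences vanish, so the minimal degree is 2.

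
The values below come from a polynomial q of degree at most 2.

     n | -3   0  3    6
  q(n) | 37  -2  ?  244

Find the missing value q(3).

67

The 3 known points determine the degree-2 polynomial uniquely.
Write q(n) = an^2 + bn + c. Substituting each data point gives a linear system:
  9a - 3b + c = 37
  c = -2
  36a + 6b + c = 244
Solving the system yields a = 6, b = 5, c = -2.
So q(n) = 6n^2 + 5n - 2.
Then q(3) = 67.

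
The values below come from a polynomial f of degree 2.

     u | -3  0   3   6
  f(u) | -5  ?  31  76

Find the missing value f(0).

4

On equispaced nodes a degree-2 polynomial has vanishing third forward difference, so
  - f(-3) + 3·f(0) - 3·f(3) + f(6) = 0.
Substituting the known values and solving for f(0):
  3·f(0) = 12
  f(0) = 4.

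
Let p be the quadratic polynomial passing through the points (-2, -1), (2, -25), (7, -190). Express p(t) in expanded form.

Write p(t) = at^2 + bt + c. Substituting each data point gives a linear system:
  4a - 2b + c = -1
  4a + 2b + c = -25
  49a + 7b + c = -190
Solving the system yields a = -3, b = -6, c = -1.
So p(t) = -3t^2 - 6t - 1.
Check: p(-2) = -1. ✓

p(t) = -3t^2 - 6t - 1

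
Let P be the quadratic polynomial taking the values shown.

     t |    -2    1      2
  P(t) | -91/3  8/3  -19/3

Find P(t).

Write P(t) = at^2 + bt + c. Substituting each data point gives a linear system:
  4a - 2b + c = -91/3
  a + b + c = 8/3
  4a + 2b + c = -19/3
Solving the system yields a = -5, b = 6, c = 5/3.
So P(t) = -5t² + 6t + 5/3.
Check: P(2) = -19/3. ✓

P(t) = -5t^2 + 6t + 5/3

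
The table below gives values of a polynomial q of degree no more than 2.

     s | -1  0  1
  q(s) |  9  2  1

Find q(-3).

41

Using the Lagrange interpolation formula with nodes -1, 0, 1:
  L_0(s) = s(s - 1) / 2
  L_1(s) = (s + 1)(s - 1) / -1
  L_2(s) = (s + 1)s / 2
Then q(s) = 9·L_0(s) + 2·L_1(s) + 1·L_2(s).
Expanding and collecting terms gives q(s) = 3s^2 - 4s + 2.
Evaluating at s = -3: q(-3) = 41.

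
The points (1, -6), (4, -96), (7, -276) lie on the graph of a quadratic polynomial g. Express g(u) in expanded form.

Write g(u) = au^2 + bu + c. Substituting each data point gives a linear system:
  a + b + c = -6
  16a + 4b + c = -96
  49a + 7b + c = -276
Solving the system yields a = -5, b = -5, c = 4.
So g(u) = -5u^2 - 5u + 4.
Check: g(1) = -6. ✓

g(u) = -5u^2 - 5u + 4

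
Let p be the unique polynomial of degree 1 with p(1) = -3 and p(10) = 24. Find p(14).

36

Write p(s) = as + b. Substituting each data point gives a linear system:
  a + b = -3
  10a + b = 24
Solving the system yields a = 3, b = -6.
So p(s) = 3s - 6.
Then p(14) = 36.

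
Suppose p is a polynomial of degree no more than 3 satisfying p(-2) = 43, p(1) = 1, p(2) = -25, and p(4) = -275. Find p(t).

p(t) = -5t^3 + 2t^2 + 3t + 1

Write p(t) = at^3 + bt^2 + ct + d. Substituting each data point gives a linear system:
  -8a + 4b - 2c + d = 43
  a + b + c + d = 1
  8a + 4b + 2c + d = -25
  64a + 16b + 4c + d = -275
Solving the system yields a = -5, b = 2, c = 3, d = 1.
So p(t) = -5t³ + 2t² + 3t + 1.
Check: p(2) = -25. ✓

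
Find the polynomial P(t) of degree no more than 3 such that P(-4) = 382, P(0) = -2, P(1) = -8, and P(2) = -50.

Write P(t) = at^3 + bt^2 + ct + d. Substituting each data point gives a linear system:
  -64a + 16b - 4c + d = 382
  d = -2
  a + b + c + d = -8
  8a + 4b + 2c + d = -50
Solving the system yields a = -6, b = 0, c = 0, d = -2.
So P(t) = -6t³ - 2.
Check: P(0) = -2. ✓

P(t) = -6t^3 - 2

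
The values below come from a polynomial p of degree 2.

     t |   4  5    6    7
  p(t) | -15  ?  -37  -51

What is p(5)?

The 3 known points determine the degree-2 polynomial uniquely.
Write p(t) = at^2 + bt + c. Substituting each data point gives a linear system:
  16a + 4b + c = -15
  36a + 6b + c = -37
  49a + 7b + c = -51
Solving the system yields a = -1, b = -1, c = 5.
So p(t) = -t² - t + 5.
Then p(5) = -25.

-25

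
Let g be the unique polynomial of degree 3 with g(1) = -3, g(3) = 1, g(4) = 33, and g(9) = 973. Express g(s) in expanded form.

g(s) = 2s^3 - 6s^2 + 1

Using the Lagrange interpolation formula with nodes 1, 3, 4, 9:
  L_0(s) = (s - 3)(s - 4)(s - 9) / -48
  L_1(s) = (s - 1)(s - 4)(s - 9) / 12
  L_2(s) = (s - 1)(s - 3)(s - 9) / -15
  L_3(s) = (s - 1)(s - 3)(s - 4) / 240
Then g(s) = -3·L_0(s) + 1·L_1(s) + 33·L_2(s) + 973·L_3(s).
Expanding and collecting terms gives g(s) = 2s^3 - 6s^2 + 1.
Check: g(1) = -3. ✓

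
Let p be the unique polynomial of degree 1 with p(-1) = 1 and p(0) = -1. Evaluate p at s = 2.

-5

Using the Lagrange interpolation formula with nodes -1, 0:
  L_0(s) = s / -1
  L_1(s) = (s + 1) / 1
Then p(s) = 1·L_0(s) - 1·L_1(s).
Expanding and collecting terms gives p(s) = -2s - 1.
Evaluating at s = 2: p(2) = -5.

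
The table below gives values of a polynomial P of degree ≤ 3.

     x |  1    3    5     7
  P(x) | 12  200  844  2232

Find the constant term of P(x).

Write P(x) = ax^3 + bx^2 + cx + d. Substituting each data point gives a linear system:
  a + b + c + d = 12
  27a + 9b + 3c + d = 200
  125a + 25b + 5c + d = 844
  343a + 49b + 7c + d = 2232
Solving the system yields a = 6, b = 3, c = 4, d = -1.
So P(x) = 6x^3 + 3x^2 + 4x - 1.
The constant term is -1.

-1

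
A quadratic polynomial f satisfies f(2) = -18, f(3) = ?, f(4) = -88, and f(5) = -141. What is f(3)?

The 3 known points determine the degree-2 polynomial uniquely.
Write f(x) = ax^2 + bx + c. Substituting each data point gives a linear system:
  4a + 2b + c = -18
  16a + 4b + c = -88
  25a + 5b + c = -141
Solving the system yields a = -6, b = 1, c = 4.
So f(x) = -6x^2 + x + 4.
Then f(3) = -47.

-47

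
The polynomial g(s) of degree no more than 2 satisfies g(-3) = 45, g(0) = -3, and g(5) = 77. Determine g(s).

Using the Lagrange interpolation formula with nodes -3, 0, 5:
  L_0(s) = s(s - 5) / 24
  L_1(s) = (s + 3)(s - 5) / -15
  L_2(s) = (s + 3)s / 40
Then g(s) = 45·L_0(s) - 3·L_1(s) + 77·L_2(s).
Expanding and collecting terms gives g(s) = 4s^2 - 4s - 3.
Check: g(-3) = 45. ✓

g(s) = 4s^2 - 4s - 3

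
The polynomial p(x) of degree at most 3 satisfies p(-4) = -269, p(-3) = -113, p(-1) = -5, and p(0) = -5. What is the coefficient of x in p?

Write p(x) = ax^3 + bx^2 + cx + d. Substituting each data point gives a linear system:
  -64a + 16b - 4c + d = -269
  -27a + 9b - 3c + d = -113
  -a + b - c + d = -5
  d = -5
Solving the system yields a = 4, b = -2, c = -6, d = -5.
So p(x) = 4x³ - 2x² - 6x - 5.
The coefficient of x is -6.

-6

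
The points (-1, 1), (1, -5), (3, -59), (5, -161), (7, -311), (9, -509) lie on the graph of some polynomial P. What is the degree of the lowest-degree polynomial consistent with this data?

2

Forward differences of the values at x = -1, 1, 3, 5, 7, 9:
  P  : 1  -5  -59  -161  -311  -509
  Δ  : -6  -54  -102  -150  -198
  Δ^2: -48  -48  -48  -48
  Δ^3: 0  0  0
  Δ^4: 0  0
  Δ^5: 0
The second differences are constant (-48) and nonzero, while all higher differences vanish, so the minimal degree is 2.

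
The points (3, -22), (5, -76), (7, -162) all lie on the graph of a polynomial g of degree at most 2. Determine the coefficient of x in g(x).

Write g(x) = ax^2 + bx + c. Substituting each data point gives a linear system:
  9a + 3b + c = -22
  25a + 5b + c = -76
  49a + 7b + c = -162
Solving the system yields a = -4, b = 5, c = -1.
So g(x) = -4x^2 + 5x - 1.
The coefficient of x is 5.

5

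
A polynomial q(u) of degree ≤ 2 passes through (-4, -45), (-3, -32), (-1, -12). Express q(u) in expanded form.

q(u) = -u^2 + 6u - 5

Using the Lagrange interpolation formula with nodes -4, -3, -1:
  L_0(u) = (u + 3)(u + 1) / 3
  L_1(u) = (u + 4)(u + 1) / -2
  L_2(u) = (u + 4)(u + 3) / 6
Then q(u) = -45·L_0(u) - 32·L_1(u) - 12·L_2(u).
Expanding and collecting terms gives q(u) = -u^2 + 6u - 5.
Check: q(-4) = -45. ✓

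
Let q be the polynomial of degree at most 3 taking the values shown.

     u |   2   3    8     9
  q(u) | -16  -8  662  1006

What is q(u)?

q(u) = 2u^3 - 5u^2 - 5u - 2

Write q(u) = au^3 + bu^2 + cu + d. Substituting each data point gives a linear system:
  8a + 4b + 2c + d = -16
  27a + 9b + 3c + d = -8
  512a + 64b + 8c + d = 662
  729a + 81b + 9c + d = 1006
Solving the system yields a = 2, b = -5, c = -5, d = -2.
So q(u) = 2u^3 - 5u^2 - 5u - 2.
Check: q(9) = 1006. ✓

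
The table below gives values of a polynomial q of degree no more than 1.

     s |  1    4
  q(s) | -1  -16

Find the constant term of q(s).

Write q(s) = as + b. Substituting each data point gives a linear system:
  a + b = -1
  4a + b = -16
Solving the system yields a = -5, b = 4.
So q(s) = -5s + 4.
The constant term is 4.

4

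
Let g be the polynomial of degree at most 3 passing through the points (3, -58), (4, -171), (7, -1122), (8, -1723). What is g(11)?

Write g(x) = ax^3 + bx^2 + cx + d. Substituting each data point gives a linear system:
  27a + 9b + 3c + d = -58
  64a + 16b + 4c + d = -171
  343a + 49b + 7c + d = -1122
  512a + 64b + 8c + d = -1723
Solving the system yields a = -4, b = 5, c = 0, d = 5.
So g(x) = -4x^3 + 5x^2 + 5.
Then g(11) = -4714.

-4714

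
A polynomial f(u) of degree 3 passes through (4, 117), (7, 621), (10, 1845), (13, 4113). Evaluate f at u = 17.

Forward differences of the values at u = 4, 7, 10, 13:
  f  : 117  621  1845  4113
  Δ  : 504  1224  2268
  Δ^2: 720  1044
  Δ^3: 324
The third differences are constant, confirming degree 3.
Interpolating (Newton forward form) and evaluating at u = 17 gives f(17) = 9321.

9321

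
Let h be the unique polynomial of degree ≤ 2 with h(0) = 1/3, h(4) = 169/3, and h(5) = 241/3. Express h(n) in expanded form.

Using the Lagrange interpolation formula with nodes 0, 4, 5:
  L_0(n) = (n - 4)(n - 5) / 20
  L_1(n) = n(n - 5) / -4
  L_2(n) = n(n - 4) / 5
Then h(n) = 1/3·L_0(n) + 169/3·L_1(n) + 241/3·L_2(n).
Expanding and collecting terms gives h(n) = 2n^2 + 6n + 1/3.
Check: h(4) = 169/3. ✓

h(n) = 2n^2 + 6n + 1/3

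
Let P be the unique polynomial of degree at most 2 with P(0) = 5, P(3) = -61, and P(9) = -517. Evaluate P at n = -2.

-11

Write P(n) = an^2 + bn + c. Substituting each data point gives a linear system:
  c = 5
  9a + 3b + c = -61
  81a + 9b + c = -517
Solving the system yields a = -6, b = -4, c = 5.
So P(n) = -6n² - 4n + 5.
Then P(-2) = -11.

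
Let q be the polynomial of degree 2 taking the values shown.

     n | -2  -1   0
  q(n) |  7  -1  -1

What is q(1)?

7

Forward differences of the values at n = -2, -1, 0:
  q  : 7  -1  -1
  Δ  : -8  0
  Δ^2: 8
The second differences are constant, confirming degree 2.
Interpolating (Newton forward form) and evaluating at n = 1 gives q(1) = 7.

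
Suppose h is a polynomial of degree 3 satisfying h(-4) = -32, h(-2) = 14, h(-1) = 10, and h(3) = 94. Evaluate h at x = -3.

4

Write h(x) = ax^3 + bx^2 + cx + d. Substituting each data point gives a linear system:
  -64a + 16b - 4c + d = -32
  -8a + 4b - 2c + d = 14
  -a + b - c + d = 10
  27a + 9b + 3c + d = 94
Solving the system yields a = 2, b = 5, c = -3, d = 4.
So h(x) = 2x^3 + 5x^2 - 3x + 4.
Then h(-3) = 4.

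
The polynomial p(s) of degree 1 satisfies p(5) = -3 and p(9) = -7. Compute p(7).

Using the Lagrange interpolation formula with nodes 5, 9:
  L_0(s) = (s - 9) / -4
  L_1(s) = (s - 5) / 4
Then p(s) = -3·L_0(s) - 7·L_1(s).
Expanding and collecting terms gives p(s) = -s + 2.
Evaluating at s = 7: p(7) = -5.

-5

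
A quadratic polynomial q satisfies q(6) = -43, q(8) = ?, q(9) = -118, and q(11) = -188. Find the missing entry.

The 3 known points determine the degree-2 polynomial uniquely.
Write q(x) = ax^2 + bx + c. Substituting each data point gives a linear system:
  36a + 6b + c = -43
  81a + 9b + c = -118
  121a + 11b + c = -188
Solving the system yields a = -2, b = 5, c = -1.
So q(x) = -2x² + 5x - 1.
Then q(8) = -89.

-89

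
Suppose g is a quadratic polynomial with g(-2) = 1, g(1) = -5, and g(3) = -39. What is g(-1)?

5

Using the Lagrange interpolation formula with nodes -2, 1, 3:
  L_0(u) = (u - 1)(u - 3) / 15
  L_1(u) = (u + 2)(u - 3) / -6
  L_2(u) = (u + 2)(u - 1) / 10
Then g(u) = 1·L_0(u) - 5·L_1(u) - 39·L_2(u).
Expanding and collecting terms gives g(u) = -3u^2 - 5u + 3.
Evaluating at u = -1: g(-1) = 5.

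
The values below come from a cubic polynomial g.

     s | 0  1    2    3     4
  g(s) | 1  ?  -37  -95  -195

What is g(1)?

-9

On equispaced nodes a degree-3 polynomial has vanishing fourth forward difference, so
  g(0) - 4·g(1) + 6·g(2) - 4·g(3) + g(4) = 0.
Substituting the known values and solving for g(1):
  -4·g(1) = 36
  g(1) = -9.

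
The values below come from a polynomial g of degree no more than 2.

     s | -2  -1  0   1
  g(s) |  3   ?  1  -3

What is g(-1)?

The 3 known points determine the degree-2 polynomial uniquely.
Write g(s) = as^2 + bs + c. Substituting each data point gives a linear system:
  4a - 2b + c = 3
  c = 1
  a + b + c = -3
Solving the system yields a = -1, b = -3, c = 1.
So g(s) = -s² - 3s + 1.
Then g(-1) = 3.

3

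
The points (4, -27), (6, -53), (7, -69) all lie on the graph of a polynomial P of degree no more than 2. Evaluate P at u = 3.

Write P(u) = au^2 + bu + c. Substituting each data point gives a linear system:
  16a + 4b + c = -27
  36a + 6b + c = -53
  49a + 7b + c = -69
Solving the system yields a = -1, b = -3, c = 1.
So P(u) = -u^2 - 3u + 1.
Then P(3) = -17.

-17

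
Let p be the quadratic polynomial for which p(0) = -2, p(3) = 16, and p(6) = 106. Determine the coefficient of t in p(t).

-6

Write p(t) = at^2 + bt + c. Substituting each data point gives a linear system:
  c = -2
  9a + 3b + c = 16
  36a + 6b + c = 106
Solving the system yields a = 4, b = -6, c = -2.
So p(t) = 4t^2 - 6t - 2.
The coefficient of t is -6.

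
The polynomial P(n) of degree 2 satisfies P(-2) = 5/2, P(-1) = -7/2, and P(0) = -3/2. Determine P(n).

Using the Lagrange interpolation formula with nodes -2, -1, 0:
  L_0(n) = (n + 1)n / 2
  L_1(n) = (n + 2)n / -1
  L_2(n) = (n + 2)(n + 1) / 2
Then P(n) = 5/2·L_0(n) - 7/2·L_1(n) - 3/2·L_2(n).
Expanding and collecting terms gives P(n) = 4n^2 + 6n - 3/2.
Check: P(0) = -3/2. ✓

P(n) = 4n^2 + 6n - 3/2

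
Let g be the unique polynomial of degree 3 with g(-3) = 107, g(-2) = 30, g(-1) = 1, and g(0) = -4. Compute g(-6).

866

Using the Lagrange interpolation formula with nodes -3, -2, -1, 0:
  L_0(x) = (x + 2)(x + 1)x / -6
  L_1(x) = (x + 3)(x + 1)x / 2
  L_2(x) = (x + 3)(x + 2)x / -2
  L_3(x) = (x + 3)(x + 2)(x + 1) / 6
Then g(x) = 107·L_0(x) + 30·L_1(x) + 1·L_2(x) - 4·L_3(x).
Expanding and collecting terms gives g(x) = -4x^3 - x - 4.
Evaluating at x = -6: g(-6) = 866.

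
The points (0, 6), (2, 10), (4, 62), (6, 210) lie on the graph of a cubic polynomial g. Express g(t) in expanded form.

g(t) = t^3 - 2t + 6

Write g(t) = at^3 + bt^2 + ct + d. Substituting each data point gives a linear system:
  d = 6
  8a + 4b + 2c + d = 10
  64a + 16b + 4c + d = 62
  216a + 36b + 6c + d = 210
Solving the system yields a = 1, b = 0, c = -2, d = 6.
So g(t) = t³ - 2t + 6.
Check: g(0) = 6. ✓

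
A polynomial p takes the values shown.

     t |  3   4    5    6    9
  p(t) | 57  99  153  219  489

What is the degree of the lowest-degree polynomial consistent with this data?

2

Divided differences on the nodes 3, 4, 5, 6, 9:
  order 0: 57  99  153  219  489
  order 1: 42  54  66  90
  order 2: 6  6  6
  order 3: 0  0
  order 4: 0
The order-2 divided differences are all 6 (nonzero) and every higher order vanishes, so the data lies on a polynomial of degree exactly 2.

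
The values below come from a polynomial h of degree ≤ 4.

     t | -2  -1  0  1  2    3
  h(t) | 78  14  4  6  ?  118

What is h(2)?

26

The 5 known points determine the degree-4 polynomial uniquely.
Write h(t) = at^4 + bt^3 + ct^2 + dt + e. Substituting each data point gives a linear system:
  16a - 8b + 4c - 2d + e = 78
  a - b + c - d + e = 14
  e = 4
  a + b + c + d + e = 6
  81a + 27b + 9c + 3d + e = 118
Solving the system yields a = 2, b = -3, c = 4, d = -1, e = 4.
So h(t) = 2t^4 - 3t^3 + 4t^2 - t + 4.
Then h(2) = 26.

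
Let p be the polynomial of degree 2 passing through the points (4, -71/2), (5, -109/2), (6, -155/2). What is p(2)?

-19/2

Write p(x) = ax^2 + bx + c. Substituting each data point gives a linear system:
  16a + 4b + c = -71/2
  25a + 5b + c = -109/2
  36a + 6b + c = -155/2
Solving the system yields a = -2, b = -1, c = 1/2.
So p(x) = -2x² - x + 1/2.
Then p(2) = -19/2.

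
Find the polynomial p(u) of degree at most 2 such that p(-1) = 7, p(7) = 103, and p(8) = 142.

p(u) = 3u^2 - 6u - 2

Using the Lagrange interpolation formula with nodes -1, 7, 8:
  L_0(u) = (u - 7)(u - 8) / 72
  L_1(u) = (u + 1)(u - 8) / -8
  L_2(u) = (u + 1)(u - 7) / 9
Then p(u) = 7·L_0(u) + 103·L_1(u) + 142·L_2(u).
Expanding and collecting terms gives p(u) = 3u^2 - 6u - 2.
Check: p(7) = 103. ✓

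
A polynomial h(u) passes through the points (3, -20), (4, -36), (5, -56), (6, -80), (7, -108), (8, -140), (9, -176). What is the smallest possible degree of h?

2

Forward differences of the values at u = 3, 4, 5, 6, 7, 8, 9:
  h  : -20  -36  -56  -80  -108  -140  -176
  Δ  : -16  -20  -24  -28  -32  -36
  Δ^2: -4  -4  -4  -4  -4
  Δ^3: 0  0  0  0
  Δ^4: 0  0  0
  Δ^5: 0  0
  Δ^6: 0
The second differences are constant (-4) and nonzero, while all higher differences vanish, so the minimal degree is 2.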